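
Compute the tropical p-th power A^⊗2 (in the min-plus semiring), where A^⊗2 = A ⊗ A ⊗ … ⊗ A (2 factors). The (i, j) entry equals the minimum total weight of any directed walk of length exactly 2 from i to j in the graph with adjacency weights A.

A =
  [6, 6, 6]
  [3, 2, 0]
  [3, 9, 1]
A^⊗2 =
  [9, 8, 6]
  [3, 4, 1]
  [4, 9, 2]

Each entry (A^⊗2)_ij equals the minimum over all length-2 walks i = v_0 → v_1 → … → v_2 = j of Σ_t A[v_t][v_{t+1}]. For example, for (i, j) = (0, 2) we minimise over 3 possible intermediate vertex sequences; the minimum is 6, attained along the walk 0 → 1 → 2.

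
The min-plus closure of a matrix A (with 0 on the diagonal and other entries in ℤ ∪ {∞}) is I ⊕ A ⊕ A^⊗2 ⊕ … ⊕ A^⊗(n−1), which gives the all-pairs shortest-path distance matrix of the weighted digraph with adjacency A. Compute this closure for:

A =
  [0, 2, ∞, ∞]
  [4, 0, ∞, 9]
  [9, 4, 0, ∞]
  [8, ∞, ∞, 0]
Closure =
  [0, 2, ∞, 11]
  [4, 0, ∞, 9]
  [8, 4, 0, 13]
  [8, 10, ∞, 0]

This is the Floyd-Warshall all-pairs shortest-path computation. For each intermediate vertex k = 0, 1, …, 3, update dist[i][j] ← min(dist[i][j], dist[i][k] + dist[k][j]). The final matrix gives, for each (i, j), the minimum total weight of any directed path from i to j (possibly empty when i = j).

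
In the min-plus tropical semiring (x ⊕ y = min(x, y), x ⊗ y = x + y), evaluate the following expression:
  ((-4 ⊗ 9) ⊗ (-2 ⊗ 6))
((-4 ⊗ 9) ⊗ (-2 ⊗ 6)) = 9

Expand innermost to outermost. Recall ⊕ takes the minimum of its arguments and ⊗ takes their sum. Working out the expression ((-4 ⊗ 9) ⊗ (-2 ⊗ 6)) gives 9.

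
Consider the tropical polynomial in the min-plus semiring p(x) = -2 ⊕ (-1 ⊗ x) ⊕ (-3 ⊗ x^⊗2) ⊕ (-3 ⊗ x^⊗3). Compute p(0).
p(0) = -3

A tropical monomial a ⊗ x^⊗i evaluates to a + i · x. Evaluating each term at x = 0:
  Term 0 contributes -2 + 0 · 0 = -2
  Term 1 contributes -1 + 1 · 0 = -1
  Term 2 contributes -3 + 2 · 0 = -3
  Term 3 contributes -3 + 3 · 0 = -3
p(0) = ⊕ of these = min[-2, -1, -3, -3] = -3.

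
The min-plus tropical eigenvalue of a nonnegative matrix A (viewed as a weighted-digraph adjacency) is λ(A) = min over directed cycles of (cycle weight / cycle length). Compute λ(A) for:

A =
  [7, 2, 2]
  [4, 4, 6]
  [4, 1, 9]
λ(A) = 7/3

Enumerate directed cycles and compute their means (weight / length). Sample:
  cycle 0 → 0: weight = 7, length = 1, mean = 7/1 ≈ 7.000
  cycle 1 → 1: weight = 4, length = 1, mean = 4/1 ≈ 4.000
  cycle 2 → 2: weight = 9, length = 1, mean = 9/1 ≈ 9.000
  cycle 0 → 1 → 0: weight = 6, length = 2, mean = 6/2 ≈ 3.000
  cycle 0 → 2 → 0: weight = 6, length = 2, mean = 6/2 ≈ 3.000
  cycle 1 → 0 → 1: weight = 6, length = 2, mean = 6/2 ≈ 3.000
Minimum mean = 2.333, attained e.g. along the cycle 0 → 2 → 1 → 0 with weight 7 and length 3. So λ(A) = 7/3 = 7/3.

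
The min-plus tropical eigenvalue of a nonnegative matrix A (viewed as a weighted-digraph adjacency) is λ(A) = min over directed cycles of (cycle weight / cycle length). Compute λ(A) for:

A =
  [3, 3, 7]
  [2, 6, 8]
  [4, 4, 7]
λ(A) = 5/2

Enumerate directed cycles and compute their means (weight / length). Sample:
  cycle 0 → 0: weight = 3, length = 1, mean = 3/1 ≈ 3.000
  cycle 1 → 1: weight = 6, length = 1, mean = 6/1 ≈ 6.000
  cycle 2 → 2: weight = 7, length = 1, mean = 7/1 ≈ 7.000
  cycle 0 → 1 → 0: weight = 5, length = 2, mean = 5/2 ≈ 2.500
  cycle 0 → 2 → 0: weight = 11, length = 2, mean = 11/2 ≈ 5.500
  cycle 1 → 0 → 1: weight = 5, length = 2, mean = 5/2 ≈ 2.500
Minimum mean = 2.500, attained e.g. along the cycle 0 → 1 → 0 with weight 5 and length 2. So λ(A) = 5/2 = 5/2.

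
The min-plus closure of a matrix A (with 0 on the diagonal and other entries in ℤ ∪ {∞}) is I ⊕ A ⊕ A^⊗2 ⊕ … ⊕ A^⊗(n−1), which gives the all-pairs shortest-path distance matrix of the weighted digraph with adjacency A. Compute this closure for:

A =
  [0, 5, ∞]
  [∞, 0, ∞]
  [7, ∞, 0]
Closure =
  [0, 5, ∞]
  [∞, 0, ∞]
  [7, 12, 0]

This is the Floyd-Warshall all-pairs shortest-path computation. For each intermediate vertex k = 0, 1, …, 2, update dist[i][j] ← min(dist[i][j], dist[i][k] + dist[k][j]). The final matrix gives, for each (i, j), the minimum total weight of any directed path from i to j (possibly empty when i = j).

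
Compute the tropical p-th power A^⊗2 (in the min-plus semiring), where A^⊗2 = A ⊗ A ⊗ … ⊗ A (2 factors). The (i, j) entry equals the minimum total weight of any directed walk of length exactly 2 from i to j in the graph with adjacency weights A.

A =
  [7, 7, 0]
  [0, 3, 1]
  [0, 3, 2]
A^⊗2 =
  [0, 3, 2]
  [1, 4, 0]
  [2, 5, 0]

Each entry (A^⊗2)_ij equals the minimum over all length-2 walks i = v_0 → v_1 → … → v_2 = j of Σ_t A[v_t][v_{t+1}]. For example, for (i, j) = (0, 2) we minimise over 3 possible intermediate vertex sequences; the minimum is 2, attained along the walk 0 → 2 → 2.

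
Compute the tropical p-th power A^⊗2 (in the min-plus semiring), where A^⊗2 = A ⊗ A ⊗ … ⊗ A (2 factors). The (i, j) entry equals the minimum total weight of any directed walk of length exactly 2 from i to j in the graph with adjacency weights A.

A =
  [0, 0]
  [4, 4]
A^⊗2 =
  [0, 0]
  [4, 4]

Each entry (A^⊗2)_ij equals the minimum over all length-2 walks i = v_0 → v_1 → … → v_2 = j of Σ_t A[v_t][v_{t+1}]. For example, for (i, j) = (0, 1) we minimise over 2 possible intermediate vertex sequences; the minimum is 0, attained along the walk 0 → 0 → 1.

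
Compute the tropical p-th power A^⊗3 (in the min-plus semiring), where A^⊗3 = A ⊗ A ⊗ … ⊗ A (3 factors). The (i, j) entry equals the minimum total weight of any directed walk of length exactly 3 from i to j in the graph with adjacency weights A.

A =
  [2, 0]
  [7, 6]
A^⊗3 =
  [6, 4]
  [11, 9]

Each entry (A^⊗3)_ij equals the minimum over all length-3 walks i = v_0 → v_1 → … → v_3 = j of Σ_t A[v_t][v_{t+1}]. For example, for (i, j) = (0, 1) we minimise over 4 possible intermediate vertex sequences; the minimum is 4, attained along the walk 0 → 0 → 0 → 1.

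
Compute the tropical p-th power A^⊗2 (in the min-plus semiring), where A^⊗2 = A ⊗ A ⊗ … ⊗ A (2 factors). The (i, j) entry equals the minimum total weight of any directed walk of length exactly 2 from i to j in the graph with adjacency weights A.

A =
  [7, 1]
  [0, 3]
A^⊗2 =
  [1, 4]
  [3, 1]

Each entry (A^⊗2)_ij equals the minimum over all length-2 walks i = v_0 → v_1 → … → v_2 = j of Σ_t A[v_t][v_{t+1}]. For example, for (i, j) = (0, 1) we minimise over 2 possible intermediate vertex sequences; the minimum is 4, attained along the walk 0 → 1 → 1.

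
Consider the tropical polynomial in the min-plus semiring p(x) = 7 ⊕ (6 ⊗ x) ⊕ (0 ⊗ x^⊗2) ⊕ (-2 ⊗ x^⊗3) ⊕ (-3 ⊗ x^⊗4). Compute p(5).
p(5) = 7

A tropical monomial a ⊗ x^⊗i evaluates to a + i · x. Evaluating each term at x = 5:
  Term 0 contributes 7 + 0 · 5 = 7
  Term 1 contributes 6 + 1 · 5 = 11
  Term 2 contributes 0 + 2 · 5 = 10
  Term 3 contributes -2 + 3 · 5 = 13
  Term 4 contributes -3 + 4 · 5 = 17
p(5) = ⊕ of these = min[7, 11, 10, 13, 17] = 7.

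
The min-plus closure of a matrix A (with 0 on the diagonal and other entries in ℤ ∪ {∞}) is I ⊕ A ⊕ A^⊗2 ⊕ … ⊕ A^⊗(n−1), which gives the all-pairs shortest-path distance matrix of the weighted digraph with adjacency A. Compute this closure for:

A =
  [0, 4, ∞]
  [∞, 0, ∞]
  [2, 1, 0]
Closure =
  [0, 4, ∞]
  [∞, 0, ∞]
  [2, 1, 0]

This is the Floyd-Warshall all-pairs shortest-path computation. For each intermediate vertex k = 0, 1, …, 2, update dist[i][j] ← min(dist[i][j], dist[i][k] + dist[k][j]). The final matrix gives, for each (i, j), the minimum total weight of any directed path from i to j (possibly empty when i = j).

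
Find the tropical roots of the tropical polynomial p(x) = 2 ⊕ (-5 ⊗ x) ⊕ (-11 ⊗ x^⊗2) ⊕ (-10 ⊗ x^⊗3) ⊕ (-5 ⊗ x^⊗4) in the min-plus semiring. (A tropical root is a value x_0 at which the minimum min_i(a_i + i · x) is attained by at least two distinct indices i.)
Roots: {-5, -1, 6, 7}

Each tropical root is a break point of the lower envelope of the lines y = a_i + i · x (there are 5 lines, with slopes 0, 1, ..., 4). Only the lines that attain the minimum somewhere contribute to roots; other lines are dominated. Here the surviving (envelope) indices are i = 4, i = 3, i = 2, i = 1, i = 0.
Intersections between consecutive envelope lines give the roots: for adjacent envelope indices i < j the intersection is x = (a_i − a_j) / (j − i). Reading off the sorted break points: {-5, -1, 6, 7}.
Verification: at each break x_0, at least two indices attain the minimum of min_i(a_i + i · x_0).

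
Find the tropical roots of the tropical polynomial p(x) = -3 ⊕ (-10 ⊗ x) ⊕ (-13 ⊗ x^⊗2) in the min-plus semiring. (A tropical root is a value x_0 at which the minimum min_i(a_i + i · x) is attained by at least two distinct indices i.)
Roots: {3, 7}

Each tropical root is a break point of the lower envelope of the lines y = a_i + i · x (there are 3 lines, with slopes 0, 1, ..., 2). Only the lines that attain the minimum somewhere contribute to roots; other lines are dominated. Here the surviving (envelope) indices are i = 2, i = 1, i = 0.
Intersections between consecutive envelope lines give the roots: for adjacent envelope indices i < j the intersection is x = (a_i − a_j) / (j − i). Reading off the sorted break points: {3, 7}.
Verification: at each break x_0, at least two indices attain the minimum of min_i(a_i + i · x_0).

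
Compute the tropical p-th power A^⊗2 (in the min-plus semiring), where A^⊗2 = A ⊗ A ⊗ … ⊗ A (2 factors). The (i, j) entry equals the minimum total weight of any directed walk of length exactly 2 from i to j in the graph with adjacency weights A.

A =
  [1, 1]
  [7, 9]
A^⊗2 =
  [2, 2]
  [8, 8]

Each entry (A^⊗2)_ij equals the minimum over all length-2 walks i = v_0 → v_1 → … → v_2 = j of Σ_t A[v_t][v_{t+1}]. For example, for (i, j) = (0, 1) we minimise over 2 possible intermediate vertex sequences; the minimum is 2, attained along the walk 0 → 0 → 1.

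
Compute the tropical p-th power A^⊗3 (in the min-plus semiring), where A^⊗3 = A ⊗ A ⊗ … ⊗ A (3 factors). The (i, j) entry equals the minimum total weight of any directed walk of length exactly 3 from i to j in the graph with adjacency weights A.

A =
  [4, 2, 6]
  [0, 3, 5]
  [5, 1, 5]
A^⊗3 =
  [5, 4, 8]
  [2, 5, 7]
  [4, 3, 7]

Each entry (A^⊗3)_ij equals the minimum over all length-3 walks i = v_0 → v_1 → … → v_3 = j of Σ_t A[v_t][v_{t+1}]. For example, for (i, j) = (0, 2) we minimise over 9 possible intermediate vertex sequences; the minimum is 8, attained along the walk 0 → 1 → 0 → 2.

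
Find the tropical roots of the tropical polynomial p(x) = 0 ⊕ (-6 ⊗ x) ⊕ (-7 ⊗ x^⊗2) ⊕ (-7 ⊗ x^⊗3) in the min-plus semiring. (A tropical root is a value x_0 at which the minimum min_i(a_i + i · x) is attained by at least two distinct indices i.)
Roots: {0, 1, 6}

Each tropical root is a break point of the lower envelope of the lines y = a_i + i · x (there are 4 lines, with slopes 0, 1, ..., 3). Only the lines that attain the minimum somewhere contribute to roots; other lines are dominated. Here the surviving (envelope) indices are i = 3, i = 2, i = 1, i = 0.
Intersections between consecutive envelope lines give the roots: for adjacent envelope indices i < j the intersection is x = (a_i − a_j) / (j − i). Reading off the sorted break points: {0, 1, 6}.
Verification: at each break x_0, at least two indices attain the minimum of min_i(a_i + i · x_0).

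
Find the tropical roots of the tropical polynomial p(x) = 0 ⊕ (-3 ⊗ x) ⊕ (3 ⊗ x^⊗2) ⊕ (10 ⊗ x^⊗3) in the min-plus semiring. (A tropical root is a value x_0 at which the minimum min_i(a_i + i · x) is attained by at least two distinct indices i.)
Roots: {-7, -6, 3}

Each tropical root is a break point of the lower envelope of the lines y = a_i + i · x (there are 4 lines, with slopes 0, 1, ..., 3). Only the lines that attain the minimum somewhere contribute to roots; other lines are dominated. Here the surviving (envelope) indices are i = 3, i = 2, i = 1, i = 0.
Intersections between consecutive envelope lines give the roots: for adjacent envelope indices i < j the intersection is x = (a_i − a_j) / (j − i). Reading off the sorted break points: {-7, -6, 3}.
Verification: at each break x_0, at least two indices attain the minimum of min_i(a_i + i · x_0).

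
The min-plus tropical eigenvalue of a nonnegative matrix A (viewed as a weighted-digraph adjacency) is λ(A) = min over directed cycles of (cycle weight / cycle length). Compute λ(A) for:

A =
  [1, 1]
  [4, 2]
λ(A) = 1

Enumerate directed cycles and compute their means (weight / length). Sample:
  cycle 0 → 0: weight = 1, length = 1, mean = 1/1 ≈ 1.000
  cycle 1 → 1: weight = 2, length = 1, mean = 2/1 ≈ 2.000
  cycle 0 → 1 → 0: weight = 5, length = 2, mean = 5/2 ≈ 2.500
  cycle 1 → 0 → 1: weight = 5, length = 2, mean = 5/2 ≈ 2.500
Minimum mean = 1.000, attained e.g. along the cycle 0 → 0 with weight 1 and length 1. So λ(A) = 1/1 = 1.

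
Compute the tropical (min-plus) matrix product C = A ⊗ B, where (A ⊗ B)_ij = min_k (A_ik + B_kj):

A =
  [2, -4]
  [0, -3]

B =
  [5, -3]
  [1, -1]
A ⊗ B =
  [-3, -5]
  [-2, -4]

Apply the min-plus product entry-by-entry:
  C[0][0] = min over k of (A[0][0] + B[0][0] = 2 + 5 = 7, A[0][1] + B[1][0] = -4 + 1 = -3) = -3 (attained at k = 1)
  C[0][1] = min over k of (A[0][0] + B[0][1] = 2 + -3 = -1, A[0][1] + B[1][1] = -4 + -1 = -5) = -5 (attained at k = 1)
  C[1][0] = min over k of (A[1][0] + B[0][0] = 0 + 5 = 5, A[1][1] + B[1][0] = -3 + 1 = -2) = -2 (attained at k = 1)
  C[1][1] = min over k of (A[1][0] + B[0][1] = 0 + -3 = -3, A[1][1] + B[1][1] = -3 + -1 = -4) = -4 (attained at k = 1)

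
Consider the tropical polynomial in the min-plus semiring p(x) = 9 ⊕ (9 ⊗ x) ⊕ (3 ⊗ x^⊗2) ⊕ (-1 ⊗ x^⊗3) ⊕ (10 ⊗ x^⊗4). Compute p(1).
p(1) = 2

A tropical monomial a ⊗ x^⊗i evaluates to a + i · x. Evaluating each term at x = 1:
  Term 0 contributes 9 + 0 · 1 = 9
  Term 1 contributes 9 + 1 · 1 = 10
  Term 2 contributes 3 + 2 · 1 = 5
  Term 3 contributes -1 + 3 · 1 = 2
  Term 4 contributes 10 + 4 · 1 = 14
p(1) = ⊕ of these = min[9, 10, 5, 2, 14] = 2.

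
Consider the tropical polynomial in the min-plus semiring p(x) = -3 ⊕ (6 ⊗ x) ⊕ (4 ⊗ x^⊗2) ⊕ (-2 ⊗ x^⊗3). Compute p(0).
p(0) = -3

A tropical monomial a ⊗ x^⊗i evaluates to a + i · x. Evaluating each term at x = 0:
  Term 0 contributes -3 + 0 · 0 = -3
  Term 1 contributes 6 + 1 · 0 = 6
  Term 2 contributes 4 + 2 · 0 = 4
  Term 3 contributes -2 + 3 · 0 = -2
p(0) = ⊕ of these = min[-3, 6, 4, -2] = -3.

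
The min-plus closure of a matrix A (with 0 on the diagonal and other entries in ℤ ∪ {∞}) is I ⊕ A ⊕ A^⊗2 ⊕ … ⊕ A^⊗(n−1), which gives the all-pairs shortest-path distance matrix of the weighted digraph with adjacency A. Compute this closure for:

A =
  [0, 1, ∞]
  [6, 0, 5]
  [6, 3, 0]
Closure =
  [0, 1, 6]
  [6, 0, 5]
  [6, 3, 0]

This is the Floyd-Warshall all-pairs shortest-path computation. For each intermediate vertex k = 0, 1, …, 2, update dist[i][j] ← min(dist[i][j], dist[i][k] + dist[k][j]). The final matrix gives, for each (i, j), the minimum total weight of any directed path from i to j (possibly empty when i = j).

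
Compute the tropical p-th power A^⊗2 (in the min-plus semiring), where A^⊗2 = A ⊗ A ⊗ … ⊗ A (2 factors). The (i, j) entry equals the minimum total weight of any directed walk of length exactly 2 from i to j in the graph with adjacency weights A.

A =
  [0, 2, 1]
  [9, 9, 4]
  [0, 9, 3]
A^⊗2 =
  [0, 2, 1]
  [4, 11, 7]
  [0, 2, 1]

Each entry (A^⊗2)_ij equals the minimum over all length-2 walks i = v_0 → v_1 → … → v_2 = j of Σ_t A[v_t][v_{t+1}]. For example, for (i, j) = (0, 2) we minimise over 3 possible intermediate vertex sequences; the minimum is 1, attained along the walk 0 → 0 → 2.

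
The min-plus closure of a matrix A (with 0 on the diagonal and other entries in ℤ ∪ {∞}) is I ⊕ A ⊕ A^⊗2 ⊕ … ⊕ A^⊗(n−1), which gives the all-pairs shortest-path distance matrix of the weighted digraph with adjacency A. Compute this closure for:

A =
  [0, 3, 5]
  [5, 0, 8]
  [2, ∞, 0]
Closure =
  [0, 3, 5]
  [5, 0, 8]
  [2, 5, 0]

This is the Floyd-Warshall all-pairs shortest-path computation. For each intermediate vertex k = 0, 1, …, 2, update dist[i][j] ← min(dist[i][j], dist[i][k] + dist[k][j]). The final matrix gives, for each (i, j), the minimum total weight of any directed path from i to j (possibly empty when i = j).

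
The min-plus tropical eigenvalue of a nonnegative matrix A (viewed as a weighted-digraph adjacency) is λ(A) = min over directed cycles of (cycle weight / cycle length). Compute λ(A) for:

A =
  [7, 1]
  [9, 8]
λ(A) = 5

Enumerate directed cycles and compute their means (weight / length). Sample:
  cycle 0 → 0: weight = 7, length = 1, mean = 7/1 ≈ 7.000
  cycle 1 → 1: weight = 8, length = 1, mean = 8/1 ≈ 8.000
  cycle 0 → 1 → 0: weight = 10, length = 2, mean = 10/2 ≈ 5.000
  cycle 1 → 0 → 1: weight = 10, length = 2, mean = 10/2 ≈ 5.000
Minimum mean = 5.000, attained e.g. along the cycle 0 → 1 → 0 with weight 10 and length 2. So λ(A) = 10/2 = 5.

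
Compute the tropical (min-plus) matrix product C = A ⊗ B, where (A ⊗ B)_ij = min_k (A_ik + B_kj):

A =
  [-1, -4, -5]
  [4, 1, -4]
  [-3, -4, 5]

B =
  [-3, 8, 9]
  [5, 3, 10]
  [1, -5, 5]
A ⊗ B =
  [-4, -10, 0]
  [-3, -9, 1]
  [-6, -1, 6]

Apply the min-plus product entry-by-entry:
  C[0][0] = min over k of (A[0][0] + B[0][0] = -1 + -3 = -4, A[0][1] + B[1][0] = -4 + 5 = 1, A[0][2] + B[2][0] = -5 + 1 = -4) = -4 (attained at k = 0)
  C[0][1] = min over k of (A[0][0] + B[0][1] = -1 + 8 = 7, A[0][1] + B[1][1] = -4 + 3 = -1, A[0][2] + B[2][1] = -5 + -5 = -10) = -10 (attained at k = 2)
  C[0][2] = min over k of (A[0][0] + B[0][2] = -1 + 9 = 8, A[0][1] + B[1][2] = -4 + 10 = 6, A[0][2] + B[2][2] = -5 + 5 = 0) = 0 (attained at k = 2)
  C[1][0] = min over k of (A[1][0] + B[0][0] = 4 + -3 = 1, A[1][1] + B[1][0] = 1 + 5 = 6, A[1][2] + B[2][0] = -4 + 1 = -3) = -3 (attained at k = 2)
  C[1][1] = min over k of (A[1][0] + B[0][1] = 4 + 8 = 12, A[1][1] + B[1][1] = 1 + 3 = 4, A[1][2] + B[2][1] = -4 + -5 = -9) = -9 (attained at k = 2)
  C[1][2] = min over k of (A[1][0] + B[0][2] = 4 + 9 = 13, A[1][1] + B[1][2] = 1 + 10 = 11, A[1][2] + B[2][2] = -4 + 5 = 1) = 1 (attained at k = 2)
  C[2][0] = min over k of (A[2][0] + B[0][0] = -3 + -3 = -6, A[2][1] + B[1][0] = -4 + 5 = 1, A[2][2] + B[2][0] = 5 + 1 = 6) = -6 (attained at k = 0)
  C[2][1] = min over k of (A[2][0] + B[0][1] = -3 + 8 = 5, A[2][1] + B[1][1] = -4 + 3 = -1, A[2][2] + B[2][1] = 5 + -5 = 0) = -1 (attained at k = 1)
  C[2][2] = min over k of (A[2][0] + B[0][2] = -3 + 9 = 6, A[2][1] + B[1][2] = -4 + 10 = 6, A[2][2] + B[2][2] = 5 + 5 = 10) = 6 (attained at k = 0)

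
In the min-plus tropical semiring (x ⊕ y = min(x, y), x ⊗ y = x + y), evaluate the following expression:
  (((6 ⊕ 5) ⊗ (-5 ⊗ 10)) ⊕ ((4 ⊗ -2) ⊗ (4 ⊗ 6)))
(((6 ⊕ 5) ⊗ (-5 ⊗ 10)) ⊕ ((4 ⊗ -2) ⊗ (4 ⊗ 6))) = 10

Expand innermost to outermost. Recall ⊕ takes the minimum of its arguments and ⊗ takes their sum. Working out the expression (((6 ⊕ 5) ⊗ (-5 ⊗ 10)) ⊕ ((4 ⊗ -2) ⊗ (4 ⊗ 6))) gives 10.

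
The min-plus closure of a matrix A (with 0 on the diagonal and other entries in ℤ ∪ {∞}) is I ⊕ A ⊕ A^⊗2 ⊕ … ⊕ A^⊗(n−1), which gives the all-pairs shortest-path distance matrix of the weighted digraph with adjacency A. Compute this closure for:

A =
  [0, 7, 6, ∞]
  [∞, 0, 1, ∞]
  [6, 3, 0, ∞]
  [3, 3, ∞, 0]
Closure =
  [0, 7, 6, ∞]
  [7, 0, 1, ∞]
  [6, 3, 0, ∞]
  [3, 3, 4, 0]

This is the Floyd-Warshall all-pairs shortest-path computation. For each intermediate vertex k = 0, 1, …, 3, update dist[i][j] ← min(dist[i][j], dist[i][k] + dist[k][j]). The final matrix gives, for each (i, j), the minimum total weight of any directed path from i to j (possibly empty when i = j).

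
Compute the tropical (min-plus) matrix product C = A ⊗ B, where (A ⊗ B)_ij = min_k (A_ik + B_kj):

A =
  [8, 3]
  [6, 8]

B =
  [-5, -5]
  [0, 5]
A ⊗ B =
  [3, 3]
  [1, 1]

Apply the min-plus product entry-by-entry:
  C[0][0] = min over k of (A[0][0] + B[0][0] = 8 + -5 = 3, A[0][1] + B[1][0] = 3 + 0 = 3) = 3 (attained at k = 0)
  C[0][1] = min over k of (A[0][0] + B[0][1] = 8 + -5 = 3, A[0][1] + B[1][1] = 3 + 5 = 8) = 3 (attained at k = 0)
  C[1][0] = min over k of (A[1][0] + B[0][0] = 6 + -5 = 1, A[1][1] + B[1][0] = 8 + 0 = 8) = 1 (attained at k = 0)
  C[1][1] = min over k of (A[1][0] + B[0][1] = 6 + -5 = 1, A[1][1] + B[1][1] = 8 + 5 = 13) = 1 (attained at k = 0)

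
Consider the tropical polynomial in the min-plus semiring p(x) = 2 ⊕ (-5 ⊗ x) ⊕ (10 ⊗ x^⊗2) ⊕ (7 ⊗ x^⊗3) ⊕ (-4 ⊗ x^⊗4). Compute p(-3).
p(-3) = -16

A tropical monomial a ⊗ x^⊗i evaluates to a + i · x. Evaluating each term at x = -3:
  Term 0 contributes 2 + 0 · -3 = 2
  Term 1 contributes -5 + 1 · -3 = -8
  Term 2 contributes 10 + 2 · -3 = 4
  Term 3 contributes 7 + 3 · -3 = -2
  Term 4 contributes -4 + 4 · -3 = -16
p(-3) = ⊕ of these = min[2, -8, 4, -2, -16] = -16.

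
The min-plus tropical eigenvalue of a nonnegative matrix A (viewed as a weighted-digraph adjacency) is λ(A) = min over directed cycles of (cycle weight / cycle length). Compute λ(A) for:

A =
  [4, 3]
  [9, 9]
λ(A) = 4

Enumerate directed cycles and compute their means (weight / length). Sample:
  cycle 0 → 0: weight = 4, length = 1, mean = 4/1 ≈ 4.000
  cycle 1 → 1: weight = 9, length = 1, mean = 9/1 ≈ 9.000
  cycle 0 → 1 → 0: weight = 12, length = 2, mean = 12/2 ≈ 6.000
  cycle 1 → 0 → 1: weight = 12, length = 2, mean = 12/2 ≈ 6.000
Minimum mean = 4.000, attained e.g. along the cycle 0 → 0 with weight 4 and length 1. So λ(A) = 4/1 = 4.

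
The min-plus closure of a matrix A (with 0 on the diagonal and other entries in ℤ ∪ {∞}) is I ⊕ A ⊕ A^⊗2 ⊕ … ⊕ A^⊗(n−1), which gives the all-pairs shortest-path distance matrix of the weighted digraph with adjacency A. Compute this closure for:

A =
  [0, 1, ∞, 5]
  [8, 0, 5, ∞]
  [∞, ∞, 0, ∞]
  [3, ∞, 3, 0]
Closure =
  [0, 1, 6, 5]
  [8, 0, 5, 13]
  [∞, ∞, 0, ∞]
  [3, 4, 3, 0]

This is the Floyd-Warshall all-pairs shortest-path computation. For each intermediate vertex k = 0, 1, …, 3, update dist[i][j] ← min(dist[i][j], dist[i][k] + dist[k][j]). The final matrix gives, for each (i, j), the minimum total weight of any directed path from i to j (possibly empty when i = j).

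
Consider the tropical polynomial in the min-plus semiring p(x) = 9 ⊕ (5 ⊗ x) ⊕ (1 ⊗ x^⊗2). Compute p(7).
p(7) = 9

A tropical monomial a ⊗ x^⊗i evaluates to a + i · x. Evaluating each term at x = 7:
  Term 0 contributes 9 + 0 · 7 = 9
  Term 1 contributes 5 + 1 · 7 = 12
  Term 2 contributes 1 + 2 · 7 = 15
p(7) = ⊕ of these = min[9, 12, 15] = 9.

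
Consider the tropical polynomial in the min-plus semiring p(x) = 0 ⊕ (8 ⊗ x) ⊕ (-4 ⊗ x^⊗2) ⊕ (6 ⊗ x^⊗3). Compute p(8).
p(8) = 0

A tropical monomial a ⊗ x^⊗i evaluates to a + i · x. Evaluating each term at x = 8:
  Term 0 contributes 0 + 0 · 8 = 0
  Term 1 contributes 8 + 1 · 8 = 16
  Term 2 contributes -4 + 2 · 8 = 12
  Term 3 contributes 6 + 3 · 8 = 30
p(8) = ⊕ of these = min[0, 16, 12, 30] = 0.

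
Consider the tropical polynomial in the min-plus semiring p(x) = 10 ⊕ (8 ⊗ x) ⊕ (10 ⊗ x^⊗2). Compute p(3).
p(3) = 10

A tropical monomial a ⊗ x^⊗i evaluates to a + i · x. Evaluating each term at x = 3:
  Term 0 contributes 10 + 0 · 3 = 10
  Term 1 contributes 8 + 1 · 3 = 11
  Term 2 contributes 10 + 2 · 3 = 16
p(3) = ⊕ of these = min[10, 11, 16] = 10.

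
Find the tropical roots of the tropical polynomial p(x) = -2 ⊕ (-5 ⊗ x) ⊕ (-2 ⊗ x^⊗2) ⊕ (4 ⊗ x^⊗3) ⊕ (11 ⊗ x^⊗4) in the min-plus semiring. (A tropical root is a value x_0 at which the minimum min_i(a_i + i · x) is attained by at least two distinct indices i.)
Roots: {-7, -6, -3, 3}

Each tropical root is a break point of the lower envelope of the lines y = a_i + i · x (there are 5 lines, with slopes 0, 1, ..., 4). Only the lines that attain the minimum somewhere contribute to roots; other lines are dominated. Here the surviving (envelope) indices are i = 4, i = 3, i = 2, i = 1, i = 0.
Intersections between consecutive envelope lines give the roots: for adjacent envelope indices i < j the intersection is x = (a_i − a_j) / (j − i). Reading off the sorted break points: {-7, -6, -3, 3}.
Verification: at each break x_0, at least two indices attain the minimum of min_i(a_i + i · x_0).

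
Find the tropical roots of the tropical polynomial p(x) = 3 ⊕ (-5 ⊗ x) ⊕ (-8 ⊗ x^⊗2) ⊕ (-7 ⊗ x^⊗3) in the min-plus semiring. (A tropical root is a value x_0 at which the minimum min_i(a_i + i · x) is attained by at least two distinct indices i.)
Roots: {-1, 3, 8}

Each tropical root is a break point of the lower envelope of the lines y = a_i + i · x (there are 4 lines, with slopes 0, 1, ..., 3). Only the lines that attain the minimum somewhere contribute to roots; other lines are dominated. Here the surviving (envelope) indices are i = 3, i = 2, i = 1, i = 0.
Intersections between consecutive envelope lines give the roots: for adjacent envelope indices i < j the intersection is x = (a_i − a_j) / (j − i). Reading off the sorted break points: {-1, 3, 8}.
Verification: at each break x_0, at least two indices attain the minimum of min_i(a_i + i · x_0).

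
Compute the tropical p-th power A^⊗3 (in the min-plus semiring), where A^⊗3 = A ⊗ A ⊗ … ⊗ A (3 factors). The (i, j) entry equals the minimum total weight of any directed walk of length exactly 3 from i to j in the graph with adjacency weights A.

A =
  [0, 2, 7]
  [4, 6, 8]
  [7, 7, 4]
A^⊗3 =
  [0, 2, 7]
  [4, 6, 11]
  [7, 9, 12]

Each entry (A^⊗3)_ij equals the minimum over all length-3 walks i = v_0 → v_1 → … → v_3 = j of Σ_t A[v_t][v_{t+1}]. For example, for (i, j) = (0, 2) we minimise over 9 possible intermediate vertex sequences; the minimum is 7, attained along the walk 0 → 0 → 0 → 2.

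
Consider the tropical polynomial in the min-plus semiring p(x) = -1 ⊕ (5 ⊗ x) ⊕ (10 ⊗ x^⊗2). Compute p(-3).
p(-3) = -1

A tropical monomial a ⊗ x^⊗i evaluates to a + i · x. Evaluating each term at x = -3:
  Term 0 contributes -1 + 0 · -3 = -1
  Term 1 contributes 5 + 1 · -3 = 2
  Term 2 contributes 10 + 2 · -3 = 4
p(-3) = ⊕ of these = min[-1, 2, 4] = -1.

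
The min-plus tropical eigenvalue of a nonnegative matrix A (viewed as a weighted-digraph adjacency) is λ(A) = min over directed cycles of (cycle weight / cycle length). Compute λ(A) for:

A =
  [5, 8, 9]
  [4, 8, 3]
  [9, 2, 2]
λ(A) = 2

Enumerate directed cycles and compute their means (weight / length). Sample:
  cycle 0 → 0: weight = 5, length = 1, mean = 5/1 ≈ 5.000
  cycle 1 → 1: weight = 8, length = 1, mean = 8/1 ≈ 8.000
  cycle 2 → 2: weight = 2, length = 1, mean = 2/1 ≈ 2.000
  cycle 0 → 1 → 0: weight = 12, length = 2, mean = 12/2 ≈ 6.000
  cycle 0 → 2 → 0: weight = 18, length = 2, mean = 18/2 ≈ 9.000
  cycle 1 → 0 → 1: weight = 12, length = 2, mean = 12/2 ≈ 6.000
Minimum mean = 2.000, attained e.g. along the cycle 2 → 2 with weight 2 and length 1. So λ(A) = 2/1 = 2.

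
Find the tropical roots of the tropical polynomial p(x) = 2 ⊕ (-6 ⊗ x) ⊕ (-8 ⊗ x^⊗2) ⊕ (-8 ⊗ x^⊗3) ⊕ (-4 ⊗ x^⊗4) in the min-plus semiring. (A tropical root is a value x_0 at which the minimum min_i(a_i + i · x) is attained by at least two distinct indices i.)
Roots: {-4, 0, 2, 8}

Each tropical root is a break point of the lower envelope of the lines y = a_i + i · x (there are 5 lines, with slopes 0, 1, ..., 4). Only the lines that attain the minimum somewhere contribute to roots; other lines are dominated. Here the surviving (envelope) indices are i = 4, i = 3, i = 2, i = 1, i = 0.
Intersections between consecutive envelope lines give the roots: for adjacent envelope indices i < j the intersection is x = (a_i − a_j) / (j − i). Reading off the sorted break points: {-4, 0, 2, 8}.
Verification: at each break x_0, at least two indices attain the minimum of min_i(a_i + i · x_0).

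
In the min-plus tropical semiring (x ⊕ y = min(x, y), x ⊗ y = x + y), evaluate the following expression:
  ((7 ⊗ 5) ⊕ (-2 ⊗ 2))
((7 ⊗ 5) ⊕ (-2 ⊗ 2)) = 0

Expand innermost to outermost. Recall ⊕ takes the minimum of its arguments and ⊗ takes their sum. Working out the expression ((7 ⊗ 5) ⊕ (-2 ⊗ 2)) gives 0.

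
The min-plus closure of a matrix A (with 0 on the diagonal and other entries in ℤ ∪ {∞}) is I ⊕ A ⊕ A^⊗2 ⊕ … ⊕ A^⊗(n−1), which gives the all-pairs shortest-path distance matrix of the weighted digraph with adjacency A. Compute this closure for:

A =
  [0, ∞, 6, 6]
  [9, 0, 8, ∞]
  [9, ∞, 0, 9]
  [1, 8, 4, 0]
Closure =
  [0, 14, 6, 6]
  [9, 0, 8, 15]
  [9, 17, 0, 9]
  [1, 8, 4, 0]

This is the Floyd-Warshall all-pairs shortest-path computation. For each intermediate vertex k = 0, 1, …, 3, update dist[i][j] ← min(dist[i][j], dist[i][k] + dist[k][j]). The final matrix gives, for each (i, j), the minimum total weight of any directed path from i to j (possibly empty when i = j).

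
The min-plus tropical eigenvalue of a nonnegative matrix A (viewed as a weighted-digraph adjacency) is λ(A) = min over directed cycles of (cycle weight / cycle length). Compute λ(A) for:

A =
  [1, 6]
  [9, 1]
λ(A) = 1

Enumerate directed cycles and compute their means (weight / length). Sample:
  cycle 0 → 0: weight = 1, length = 1, mean = 1/1 ≈ 1.000
  cycle 1 → 1: weight = 1, length = 1, mean = 1/1 ≈ 1.000
  cycle 0 → 1 → 0: weight = 15, length = 2, mean = 15/2 ≈ 7.500
  cycle 1 → 0 → 1: weight = 15, length = 2, mean = 15/2 ≈ 7.500
Minimum mean = 1.000, attained e.g. along the cycle 0 → 0 with weight 1 and length 1. So λ(A) = 1/1 = 1.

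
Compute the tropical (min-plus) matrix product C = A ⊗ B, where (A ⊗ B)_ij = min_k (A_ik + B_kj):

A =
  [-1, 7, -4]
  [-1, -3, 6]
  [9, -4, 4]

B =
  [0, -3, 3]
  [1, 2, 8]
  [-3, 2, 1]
A ⊗ B =
  [-7, -4, -3]
  [-2, -4, 2]
  [-3, -2, 4]

Apply the min-plus product entry-by-entry:
  C[0][0] = min over k of (A[0][0] + B[0][0] = -1 + 0 = -1, A[0][1] + B[1][0] = 7 + 1 = 8, A[0][2] + B[2][0] = -4 + -3 = -7) = -7 (attained at k = 2)
  C[0][1] = min over k of (A[0][0] + B[0][1] = -1 + -3 = -4, A[0][1] + B[1][1] = 7 + 2 = 9, A[0][2] + B[2][1] = -4 + 2 = -2) = -4 (attained at k = 0)
  C[0][2] = min over k of (A[0][0] + B[0][2] = -1 + 3 = 2, A[0][1] + B[1][2] = 7 + 8 = 15, A[0][2] + B[2][2] = -4 + 1 = -3) = -3 (attained at k = 2)
  C[1][0] = min over k of (A[1][0] + B[0][0] = -1 + 0 = -1, A[1][1] + B[1][0] = -3 + 1 = -2, A[1][2] + B[2][0] = 6 + -3 = 3) = -2 (attained at k = 1)
  C[1][1] = min over k of (A[1][0] + B[0][1] = -1 + -3 = -4, A[1][1] + B[1][1] = -3 + 2 = -1, A[1][2] + B[2][1] = 6 + 2 = 8) = -4 (attained at k = 0)
  C[1][2] = min over k of (A[1][0] + B[0][2] = -1 + 3 = 2, A[1][1] + B[1][2] = -3 + 8 = 5, A[1][2] + B[2][2] = 6 + 1 = 7) = 2 (attained at k = 0)
  C[2][0] = min over k of (A[2][0] + B[0][0] = 9 + 0 = 9, A[2][1] + B[1][0] = -4 + 1 = -3, A[2][2] + B[2][0] = 4 + -3 = 1) = -3 (attained at k = 1)
  C[2][1] = min over k of (A[2][0] + B[0][1] = 9 + -3 = 6, A[2][1] + B[1][1] = -4 + 2 = -2, A[2][2] + B[2][1] = 4 + 2 = 6) = -2 (attained at k = 1)
  C[2][2] = min over k of (A[2][0] + B[0][2] = 9 + 3 = 12, A[2][1] + B[1][2] = -4 + 8 = 4, A[2][2] + B[2][2] = 4 + 1 = 5) = 4 (attained at k = 1)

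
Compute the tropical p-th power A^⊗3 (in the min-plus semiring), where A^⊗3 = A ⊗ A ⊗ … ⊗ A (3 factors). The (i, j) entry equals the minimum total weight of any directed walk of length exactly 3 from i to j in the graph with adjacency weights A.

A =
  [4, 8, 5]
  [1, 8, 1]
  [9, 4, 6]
A^⊗3 =
  [10, 13, 10]
  [6, 10, 6]
  [9, 9, 10]

Each entry (A^⊗3)_ij equals the minimum over all length-3 walks i = v_0 → v_1 → … → v_3 = j of Σ_t A[v_t][v_{t+1}]. For example, for (i, j) = (0, 2) we minimise over 9 possible intermediate vertex sequences; the minimum is 10, attained along the walk 0 → 2 → 1 → 2.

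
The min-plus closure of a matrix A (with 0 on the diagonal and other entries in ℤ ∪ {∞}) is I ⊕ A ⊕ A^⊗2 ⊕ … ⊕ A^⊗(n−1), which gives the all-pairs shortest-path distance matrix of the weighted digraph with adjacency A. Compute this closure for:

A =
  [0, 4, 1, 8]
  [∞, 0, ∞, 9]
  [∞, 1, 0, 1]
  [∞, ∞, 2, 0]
Closure =
  [0, 2, 1, 2]
  [∞, 0, 11, 9]
  [∞, 1, 0, 1]
  [∞, 3, 2, 0]

This is the Floyd-Warshall all-pairs shortest-path computation. For each intermediate vertex k = 0, 1, …, 3, update dist[i][j] ← min(dist[i][j], dist[i][k] + dist[k][j]). The final matrix gives, for each (i, j), the minimum total weight of any directed path from i to j (possibly empty when i = j).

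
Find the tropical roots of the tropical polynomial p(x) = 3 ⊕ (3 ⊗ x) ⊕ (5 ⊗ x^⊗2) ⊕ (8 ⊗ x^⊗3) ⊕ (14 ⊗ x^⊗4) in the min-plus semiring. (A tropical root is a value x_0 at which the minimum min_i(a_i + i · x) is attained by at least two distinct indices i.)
Roots: {-6, -3, -2, 0}

Each tropical root is a break point of the lower envelope of the lines y = a_i + i · x (there are 5 lines, with slopes 0, 1, ..., 4). Only the lines that attain the minimum somewhere contribute to roots; other lines are dominated. Here the surviving (envelope) indices are i = 4, i = 3, i = 2, i = 1, i = 0.
Intersections between consecutive envelope lines give the roots: for adjacent envelope indices i < j the intersection is x = (a_i − a_j) / (j − i). Reading off the sorted break points: {-6, -3, -2, 0}.
Verification: at each break x_0, at least two indices attain the minimum of min_i(a_i + i · x_0).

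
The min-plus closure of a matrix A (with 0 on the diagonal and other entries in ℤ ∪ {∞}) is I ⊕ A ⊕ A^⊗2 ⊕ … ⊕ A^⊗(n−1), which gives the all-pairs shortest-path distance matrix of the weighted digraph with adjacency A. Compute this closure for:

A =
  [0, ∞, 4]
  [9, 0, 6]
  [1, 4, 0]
Closure =
  [0, 8, 4]
  [7, 0, 6]
  [1, 4, 0]

This is the Floyd-Warshall all-pairs shortest-path computation. For each intermediate vertex k = 0, 1, …, 2, update dist[i][j] ← min(dist[i][j], dist[i][k] + dist[k][j]). The final matrix gives, for each (i, j), the minimum total weight of any directed path from i to j (possibly empty when i = j).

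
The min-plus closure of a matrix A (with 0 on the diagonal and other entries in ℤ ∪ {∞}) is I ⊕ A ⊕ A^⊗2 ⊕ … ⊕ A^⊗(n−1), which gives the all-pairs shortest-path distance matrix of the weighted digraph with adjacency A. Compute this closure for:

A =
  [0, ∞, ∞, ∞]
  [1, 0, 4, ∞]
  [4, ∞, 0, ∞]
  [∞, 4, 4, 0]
Closure =
  [0, ∞, ∞, ∞]
  [1, 0, 4, ∞]
  [4, ∞, 0, ∞]
  [5, 4, 4, 0]

This is the Floyd-Warshall all-pairs shortest-path computation. For each intermediate vertex k = 0, 1, …, 3, update dist[i][j] ← min(dist[i][j], dist[i][k] + dist[k][j]). The final matrix gives, for each (i, j), the minimum total weight of any directed path from i to j (possibly empty when i = j).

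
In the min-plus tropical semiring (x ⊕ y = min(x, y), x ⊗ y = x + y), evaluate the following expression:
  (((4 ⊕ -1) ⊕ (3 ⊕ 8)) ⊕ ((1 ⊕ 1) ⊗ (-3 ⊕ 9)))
(((4 ⊕ -1) ⊕ (3 ⊕ 8)) ⊕ ((1 ⊕ 1) ⊗ (-3 ⊕ 9))) = -2

Expand innermost to outermost. Recall ⊕ takes the minimum of its arguments and ⊗ takes their sum. Working out the expression (((4 ⊕ -1) ⊕ (3 ⊕ 8)) ⊕ ((1 ⊕ 1) ⊗ (-3 ⊕ 9))) gives -2.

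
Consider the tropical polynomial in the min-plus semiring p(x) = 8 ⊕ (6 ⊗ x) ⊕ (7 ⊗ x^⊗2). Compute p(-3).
p(-3) = 1

A tropical monomial a ⊗ x^⊗i evaluates to a + i · x. Evaluating each term at x = -3:
  Term 0 contributes 8 + 0 · -3 = 8
  Term 1 contributes 6 + 1 · -3 = 3
  Term 2 contributes 7 + 2 · -3 = 1
p(-3) = ⊕ of these = min[8, 3, 1] = 1.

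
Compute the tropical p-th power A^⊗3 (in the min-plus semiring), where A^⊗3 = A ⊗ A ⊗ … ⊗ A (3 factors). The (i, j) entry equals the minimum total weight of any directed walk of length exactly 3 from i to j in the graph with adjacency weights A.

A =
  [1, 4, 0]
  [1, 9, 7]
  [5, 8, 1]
A^⊗3 =
  [3, 6, 2]
  [3, 6, 2]
  [7, 10, 3]

Each entry (A^⊗3)_ij equals the minimum over all length-3 walks i = v_0 → v_1 → … → v_3 = j of Σ_t A[v_t][v_{t+1}]. For example, for (i, j) = (0, 2) we minimise over 9 possible intermediate vertex sequences; the minimum is 2, attained along the walk 0 → 0 → 0 → 2.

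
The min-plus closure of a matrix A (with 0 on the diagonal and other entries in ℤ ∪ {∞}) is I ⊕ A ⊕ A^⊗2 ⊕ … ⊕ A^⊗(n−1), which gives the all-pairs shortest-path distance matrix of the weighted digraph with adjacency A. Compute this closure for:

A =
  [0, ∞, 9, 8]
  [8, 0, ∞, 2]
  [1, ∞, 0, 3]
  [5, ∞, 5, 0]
Closure =
  [0, ∞, 9, 8]
  [7, 0, 7, 2]
  [1, ∞, 0, 3]
  [5, ∞, 5, 0]

This is the Floyd-Warshall all-pairs shortest-path computation. For each intermediate vertex k = 0, 1, …, 3, update dist[i][j] ← min(dist[i][j], dist[i][k] + dist[k][j]). The final matrix gives, for each (i, j), the minimum total weight of any directed path from i to j (possibly empty when i = j).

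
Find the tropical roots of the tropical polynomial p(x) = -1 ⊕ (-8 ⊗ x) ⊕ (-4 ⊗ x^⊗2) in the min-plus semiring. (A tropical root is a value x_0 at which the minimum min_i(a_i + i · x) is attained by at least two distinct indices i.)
Roots: {-4, 7}

Each tropical root is a break point of the lower envelope of the lines y = a_i + i · x (there are 3 lines, with slopes 0, 1, ..., 2). Only the lines that attain the minimum somewhere contribute to roots; other lines are dominated. Here the surviving (envelope) indices are i = 2, i = 1, i = 0.
Intersections between consecutive envelope lines give the roots: for adjacent envelope indices i < j the intersection is x = (a_i − a_j) / (j − i). Reading off the sorted break points: {-4, 7}.
Verification: at each break x_0, at least two indices attain the minimum of min_i(a_i + i · x_0).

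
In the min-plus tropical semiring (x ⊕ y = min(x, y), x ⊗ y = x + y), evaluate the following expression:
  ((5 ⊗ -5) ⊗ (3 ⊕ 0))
((5 ⊗ -5) ⊗ (3 ⊕ 0)) = 0

Expand innermost to outermost. Recall ⊕ takes the minimum of its arguments and ⊗ takes their sum. Working out the expression ((5 ⊗ -5) ⊗ (3 ⊕ 0)) gives 0.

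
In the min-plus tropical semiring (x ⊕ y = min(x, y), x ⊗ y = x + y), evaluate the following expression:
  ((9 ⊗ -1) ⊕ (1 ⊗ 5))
((9 ⊗ -1) ⊕ (1 ⊗ 5)) = 6

Expand innermost to outermost. Recall ⊕ takes the minimum of its arguments and ⊗ takes their sum. Working out the expression ((9 ⊗ -1) ⊕ (1 ⊗ 5)) gives 6.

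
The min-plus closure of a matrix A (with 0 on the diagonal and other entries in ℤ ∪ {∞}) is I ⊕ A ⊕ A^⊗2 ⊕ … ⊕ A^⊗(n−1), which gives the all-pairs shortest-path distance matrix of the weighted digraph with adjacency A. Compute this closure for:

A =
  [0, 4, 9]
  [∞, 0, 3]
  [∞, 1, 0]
Closure =
  [0, 4, 7]
  [∞, 0, 3]
  [∞, 1, 0]

This is the Floyd-Warshall all-pairs shortest-path computation. For each intermediate vertex k = 0, 1, …, 2, update dist[i][j] ← min(dist[i][j], dist[i][k] + dist[k][j]). The final matrix gives, for each (i, j), the minimum total weight of any directed path from i to j (possibly empty when i = j).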